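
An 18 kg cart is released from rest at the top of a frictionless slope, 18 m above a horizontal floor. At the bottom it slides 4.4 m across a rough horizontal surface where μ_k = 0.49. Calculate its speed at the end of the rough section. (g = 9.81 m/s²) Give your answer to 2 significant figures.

v = 18 m/s

Energy bookkeeping (friction removes W_f = μ_k N d):
mgh = ½mv² + μ_k m g d
W_f = μ_k mg d = (0.49)(18)(9.81)(4.4) = 380.7 J
½mv² = mgh − W_f = 3178.4 − 380.7 = 2797.7 J
v = √(2 × 2797.7/18) = 17.63 m/s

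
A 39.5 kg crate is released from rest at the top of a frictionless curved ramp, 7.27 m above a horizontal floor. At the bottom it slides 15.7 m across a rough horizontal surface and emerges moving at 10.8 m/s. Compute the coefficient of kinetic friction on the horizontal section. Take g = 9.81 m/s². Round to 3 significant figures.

Energy at the top = energy at the end + work done against friction:
mgh = ½mv² + μ_k m g d
mgh = 2817.1 J; ½mv² = 2303.6 J
W_f = 2817.1 − 2303.6 = 513.4 J
μ_k = W_f/(mg·d) = 513.4/(387.5 × 15.7) = 0.08440

μ_k = 0.0844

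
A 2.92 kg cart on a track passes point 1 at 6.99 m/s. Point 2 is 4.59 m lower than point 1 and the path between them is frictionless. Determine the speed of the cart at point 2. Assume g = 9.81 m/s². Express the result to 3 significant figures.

Mechanical energy is conserved (no friction): ½mv₀² + mgh = ½mv²
v² = v₀² + 2gh = (6.99)² + 2(9.81)(4.59) = 138.92
v = √138.92 = 11.79 m/s

v = 11.8 m/s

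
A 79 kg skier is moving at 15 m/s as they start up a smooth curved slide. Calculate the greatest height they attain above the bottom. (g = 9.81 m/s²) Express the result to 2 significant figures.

h = 11 m

By energy conservation, ½mv² = mgh
h = v²/(2g) = 15²/(2 × 9.81) = 11.47 m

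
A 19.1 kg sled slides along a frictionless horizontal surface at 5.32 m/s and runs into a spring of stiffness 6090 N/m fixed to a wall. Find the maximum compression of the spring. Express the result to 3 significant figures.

Conservation of energy between contact and max compression: ½mv² = ½kx²
x = v√(m/k) = 5.32 × √(19.1/6090) = 0.2979 m

x = 0.298 m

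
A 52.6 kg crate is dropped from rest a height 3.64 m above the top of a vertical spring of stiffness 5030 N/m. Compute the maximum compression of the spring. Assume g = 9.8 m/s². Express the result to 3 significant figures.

x = 0.972 m

Let x be the compression. The total drop is H + x, and the crate is instantaneously at rest at max compression, so energy conservation gives:
mg(H + x) = ½kx²
½(5030)x² − (52.6)(9.8)x − (52.6)(9.8)(3.64) = 0
2515x² − 515.5x − 1876 = 0
x = [515.5 + √(265720 + 1.8876e+07)]/(2 × 2515) = 0.9723 m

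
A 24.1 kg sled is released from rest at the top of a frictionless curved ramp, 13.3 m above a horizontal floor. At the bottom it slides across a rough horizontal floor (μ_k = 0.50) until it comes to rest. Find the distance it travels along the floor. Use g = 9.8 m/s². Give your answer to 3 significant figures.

d = 26.6 m

Energy at the top = energy at the end + work done against friction:
At rest all PE has been dissipated by friction: mgh = μ_k m g d
d = h/μ_k = 13.3/0.50 = 26.60 m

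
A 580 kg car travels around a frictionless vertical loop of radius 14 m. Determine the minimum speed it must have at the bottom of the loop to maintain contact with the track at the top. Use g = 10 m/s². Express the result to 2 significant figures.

At the top: mg = mv_top²/r ⇒ v_top² = gr = 140.0 m²/s²
Energy from bottom to top (height 2r): ½mv_bot² = ½mv_top² + mg(2r)
v_bot² = gr + 4gr = 5gr = 700.0
v_bot = √(5gr) = 26.46 m/s

v = 26 m/s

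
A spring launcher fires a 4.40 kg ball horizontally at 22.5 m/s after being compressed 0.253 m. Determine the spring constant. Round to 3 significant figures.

k = 34800 N/m

½kx² = ½mv²
k = mv²/x² = (4.40)(22.5)²/(0.253)² = 34800 N/m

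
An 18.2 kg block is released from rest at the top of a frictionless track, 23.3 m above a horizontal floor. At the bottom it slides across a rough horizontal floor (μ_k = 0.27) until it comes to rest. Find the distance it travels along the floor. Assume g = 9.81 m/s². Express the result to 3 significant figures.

d = 86.3 m

Energy bookkeeping (friction removes W_f = μ_k N d):
At rest all PE has been dissipated by friction: mgh = μ_k m g d
d = h/μ_k = 23.3/0.27 = 86.30 m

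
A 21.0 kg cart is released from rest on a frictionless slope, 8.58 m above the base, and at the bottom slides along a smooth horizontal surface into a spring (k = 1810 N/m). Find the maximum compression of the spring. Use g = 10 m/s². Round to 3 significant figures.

x = 1.41 m

Gravitational PE at the top equals spring PE at max compression: mgh = ½kx²
x = √(2mgh/k) = √(2 × 21.0 × 10 × 8.58 / 1810) = 1.411 m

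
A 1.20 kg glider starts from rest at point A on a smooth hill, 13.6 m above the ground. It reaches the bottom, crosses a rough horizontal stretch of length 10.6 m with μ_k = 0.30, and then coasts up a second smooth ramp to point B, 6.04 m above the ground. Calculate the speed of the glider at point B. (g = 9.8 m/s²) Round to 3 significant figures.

v = 9.27 m/s

Energy at A: mgh₁ = (1.20)(9.8)(13.6) = 159.94 J
Friction loss: W_f = μ_k mg d = 37.40 J
At B: ½mv² + mgh₂ = mgh₁ − W_f
½mv² = 159.94 − 37.40 − 71.030 = 51.509 J
v = √(2 × 51.509/1.20) = 9.265 m/s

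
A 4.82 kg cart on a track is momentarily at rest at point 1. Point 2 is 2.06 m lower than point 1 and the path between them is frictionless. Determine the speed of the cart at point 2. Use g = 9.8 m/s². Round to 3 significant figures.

v = 6.35 m/s

Energy conservation between the two points: mgh = ½mv²
v = √(2gh) = √(2 × 9.8 × 2.06) = √40.376 = 6.354 m/s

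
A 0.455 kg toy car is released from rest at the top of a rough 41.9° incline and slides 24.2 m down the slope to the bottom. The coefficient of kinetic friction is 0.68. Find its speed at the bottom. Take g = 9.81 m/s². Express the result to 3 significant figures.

Energy: mgh = ½mv² + W_f, with h = L sinθ and W_f = μ_k (mg cosθ) L
mgh = mgL sinθ = (0.455)(9.81)(24.2)sin41.9° = 72.138 J
W_f = μ_k mg cosθ · L = (0.68)(0.455)(9.81)cos41.9°·24.2 = 54.67 J
½mv² = 72.138 − 54.67 = 17.467 J
v = √(2 × 17.467/0.455) = 8.762 m/s

v = 8.76 m/s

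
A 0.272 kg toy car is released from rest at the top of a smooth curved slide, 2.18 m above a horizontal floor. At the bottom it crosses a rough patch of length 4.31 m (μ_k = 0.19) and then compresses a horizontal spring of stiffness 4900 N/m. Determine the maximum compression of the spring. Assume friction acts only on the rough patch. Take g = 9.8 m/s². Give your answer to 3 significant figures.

Initial energy: E₁ = mgh = (0.272)(9.8)(2.18) = 5.8110 J
Friction removes W_f = μ_k mg d = (0.19)(0.272)(9.8)(4.31) = 2.183 J
Energy reaching the spring: E = 5.8110 − 2.183 = 3.6281 J
At max compression ½kx² = E ⇒ x = √(2E/k) = √(2 × 3.6281/4900) = 0.03848 m

x = 0.0385 m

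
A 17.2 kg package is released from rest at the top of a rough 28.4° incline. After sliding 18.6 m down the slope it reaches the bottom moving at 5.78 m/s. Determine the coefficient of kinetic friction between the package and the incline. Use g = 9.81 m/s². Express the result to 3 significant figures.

Energy balance down the incline: mg L sinθ − ½mv² = μ_k (mg cosθ) L
mgL sinθ = 1492.7 J; ½mv² = 287.31 J
W_f = 1492.7 − 287.31 = 1205 J
μ_k = W_f/(mg cosθ · L) = 1205/(148.4 × 18.6) = 0.4366

μ_k = 0.437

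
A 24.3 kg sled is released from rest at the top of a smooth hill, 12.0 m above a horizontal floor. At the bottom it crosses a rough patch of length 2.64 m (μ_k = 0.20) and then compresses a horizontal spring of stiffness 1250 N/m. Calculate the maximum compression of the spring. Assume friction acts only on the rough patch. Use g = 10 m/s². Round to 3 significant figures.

Initial energy: E₁ = mgh = (24.3)(10)(12.0) = 2916.0 J
Friction removes W_f = μ_k mg d = (0.20)(24.3)(10)(2.64) = 128.3 J
Energy reaching the spring: E = 2916.0 − 128.3 = 2787.7 J
At max compression ½kx² = E ⇒ x = √(2E/k) = √(2 × 2787.7/1250) = 2.112 m

x = 2.11 m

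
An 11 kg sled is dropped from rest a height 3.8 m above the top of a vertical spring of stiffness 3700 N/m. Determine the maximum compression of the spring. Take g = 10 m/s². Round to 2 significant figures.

Measuring PE from the top of the relaxed spring, at max compression the sled has dropped H + x with zero KE, so:
mg(H + x) = ½kx²
½(3700)x² − (11)(10)x − (11)(10)(3.8) = 0
1850x² − 110.0x − 418.0 = 0
x = [110.0 + √(12100 + 3.0932e+06)]/(2 × 1850) = 0.5060 m

x = 0.51 m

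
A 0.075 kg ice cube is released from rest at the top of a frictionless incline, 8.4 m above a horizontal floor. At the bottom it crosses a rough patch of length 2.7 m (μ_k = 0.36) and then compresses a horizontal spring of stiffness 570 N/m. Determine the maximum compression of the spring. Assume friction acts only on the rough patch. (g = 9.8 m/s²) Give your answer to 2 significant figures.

x = 0.14 m

Initial energy: E₁ = mgh = (0.075)(9.8)(8.4) = 6.1740 J
Friction removes W_f = μ_k mg d = (0.36)(0.075)(9.8)(2.7) = 0.7144 J
Energy reaching the spring: E = 6.1740 − 0.7144 = 5.4596 J
At max compression ½kx² = E ⇒ x = √(2E/k) = √(2 × 5.4596/570) = 0.1384 m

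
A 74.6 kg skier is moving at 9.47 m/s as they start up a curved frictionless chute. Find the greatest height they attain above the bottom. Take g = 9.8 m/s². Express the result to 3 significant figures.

h = 4.58 m

By energy conservation, ½mv² = mgh
h = v²/(2g) = 9.47²/(2 × 9.8) = 4.576 m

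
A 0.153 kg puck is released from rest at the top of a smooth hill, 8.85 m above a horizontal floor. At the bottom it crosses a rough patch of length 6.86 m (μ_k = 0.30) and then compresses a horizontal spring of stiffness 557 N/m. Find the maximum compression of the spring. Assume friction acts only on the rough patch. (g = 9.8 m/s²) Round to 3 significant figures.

Initial energy: E₁ = mgh = (0.153)(9.8)(8.85) = 13.270 J
Friction removes W_f = μ_k mg d = (0.30)(0.153)(9.8)(6.86) = 3.086 J
Energy reaching the spring: E = 13.270 − 3.086 = 10.184 J
At max compression ½kx² = E ⇒ x = √(2E/k) = √(2 × 10.184/557) = 0.1912 m

x = 0.191 m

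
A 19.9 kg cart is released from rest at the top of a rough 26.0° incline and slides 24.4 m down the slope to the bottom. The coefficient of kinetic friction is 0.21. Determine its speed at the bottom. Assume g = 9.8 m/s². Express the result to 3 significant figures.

Taking the bottom as reference, mgh = ½mv² + μ_k N L with h = L sinθ, N = mg cosθ:
mgh = mgL sinθ = (19.9)(9.8)(24.4)sin26.0° = 2086.0 J
W_f = μ_k mg cosθ · L = (0.21)(19.9)(9.8)cos26.0°·24.4 = 898.1 J
½mv² = 2086.0 − 898.1 = 1187.8 J
v = √(2 × 1187.8/19.9) = 10.93 m/s

v = 10.9 m/s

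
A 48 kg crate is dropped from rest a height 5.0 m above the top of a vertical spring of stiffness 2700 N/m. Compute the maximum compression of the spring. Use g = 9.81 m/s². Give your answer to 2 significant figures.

Measuring PE from the top of the relaxed spring, at max compression the crate has dropped H + x with zero KE, so:
mg(H + x) = ½kx²
½(2700)x² − (48)(9.81)x − (48)(9.81)(5.0) = 0
1350x² − 470.9x − 2354 = 0
x = [470.9 + √(221728 + 1.2714e+07)]/(2 × 1350) = 1.506 m

x = 1.5 m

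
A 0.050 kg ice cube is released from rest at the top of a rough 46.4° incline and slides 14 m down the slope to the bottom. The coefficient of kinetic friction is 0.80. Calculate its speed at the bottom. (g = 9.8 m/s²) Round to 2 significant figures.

Energy: mgh = ½mv² + W_f, with h = L sinθ and W_f = μ_k (mg cosθ) L
mgh = mgL sinθ = (0.050)(9.8)(14)sin46.4° = 4.9678 J
W_f = μ_k mg cosθ · L = (0.80)(0.050)(9.8)cos46.4°·14 = 3.785 J
½mv² = 4.9678 − 3.785 = 1.1832 J
v = √(2 × 1.1832/0.050) = 6.879 m/s

v = 6.9 m/s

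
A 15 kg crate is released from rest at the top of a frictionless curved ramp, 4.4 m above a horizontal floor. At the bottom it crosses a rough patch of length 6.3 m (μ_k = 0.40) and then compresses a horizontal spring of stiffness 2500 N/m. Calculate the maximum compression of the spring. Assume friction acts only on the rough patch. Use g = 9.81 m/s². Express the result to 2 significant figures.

Initial energy: E₁ = mgh = (15)(9.81)(4.4) = 647.46 J
Friction removes W_f = μ_k mg d = (0.40)(15)(9.81)(6.3) = 370.8 J
Energy reaching the spring: E = 647.46 − 370.8 = 276.64 J
At max compression ½kx² = E ⇒ x = √(2E/k) = √(2 × 276.64/2500) = 0.4704 m

x = 0.47 m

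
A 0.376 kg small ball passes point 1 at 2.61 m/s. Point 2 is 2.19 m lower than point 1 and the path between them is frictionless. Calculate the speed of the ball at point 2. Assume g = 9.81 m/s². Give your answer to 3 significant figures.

v = 7.06 m/s

By conservation of mechanical energy, ½mv₀² + mgh = ½mv²
v² = v₀² + 2gh = (2.61)² + 2(9.81)(2.19) = 49.780
v = √49.780 = 7.055 m/s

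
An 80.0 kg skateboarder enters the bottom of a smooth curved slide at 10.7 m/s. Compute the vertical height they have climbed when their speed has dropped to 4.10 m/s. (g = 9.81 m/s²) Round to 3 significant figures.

h = 4.98 m

Energy balance between the two points: ½mv₁² = ½mv₂² + mgh
h = (v₁² − v₂²)/(2g) = (10.7² − 4.10²)/(2 × 9.81) = 4.979 m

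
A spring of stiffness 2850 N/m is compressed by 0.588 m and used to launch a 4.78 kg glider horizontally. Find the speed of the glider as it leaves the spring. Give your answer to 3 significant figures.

v = 14.4 m/s

Spring PE converts entirely to kinetic energy: ½kx² = ½mv²
v = x√(k/m) = 0.588 × √(2850/4.78) = 14.36 m/s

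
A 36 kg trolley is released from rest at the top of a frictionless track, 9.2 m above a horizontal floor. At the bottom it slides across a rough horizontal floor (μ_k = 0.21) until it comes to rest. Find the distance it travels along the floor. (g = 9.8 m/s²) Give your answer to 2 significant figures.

Applying the work–energy principle:
At rest all PE has been dissipated by friction: mgh = μ_k m g d
d = h/μ_k = 9.2/0.21 = 43.81 m

d = 44 m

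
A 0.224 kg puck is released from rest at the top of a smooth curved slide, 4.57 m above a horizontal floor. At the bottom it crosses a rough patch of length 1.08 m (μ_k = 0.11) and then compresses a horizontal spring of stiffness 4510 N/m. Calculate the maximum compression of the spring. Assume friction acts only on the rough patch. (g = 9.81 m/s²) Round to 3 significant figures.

x = 0.0659 m

Initial energy: E₁ = mgh = (0.224)(9.81)(4.57) = 10.042 J
Friction removes W_f = μ_k mg d = (0.11)(0.224)(9.81)(1.08) = 0.2611 J
Energy reaching the spring: E = 10.042 − 0.2611 = 9.7812 J
At max compression ½kx² = E ⇒ x = √(2E/k) = √(2 × 9.7812/4510) = 0.06586 m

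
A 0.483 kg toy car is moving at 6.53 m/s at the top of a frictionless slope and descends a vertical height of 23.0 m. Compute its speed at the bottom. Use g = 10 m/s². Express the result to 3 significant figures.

v = 22.4 m/s

By conservation of mechanical energy, ½mv₀² + mgh = ½mv²
v² = v₀² + 2gh = (6.53)² + 2(10)(23.0) = 502.64
v = √502.64 = 22.42 m/s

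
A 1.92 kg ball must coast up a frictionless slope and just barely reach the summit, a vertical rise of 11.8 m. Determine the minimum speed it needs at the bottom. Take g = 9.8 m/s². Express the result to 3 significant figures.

At the top it is momentarily at rest, so all KE converts to PE: ½mv² = mgh
v = √(2gh) = √(2 × 9.8 × 11.8) = 15.21 m/s

v = 15.2 m/s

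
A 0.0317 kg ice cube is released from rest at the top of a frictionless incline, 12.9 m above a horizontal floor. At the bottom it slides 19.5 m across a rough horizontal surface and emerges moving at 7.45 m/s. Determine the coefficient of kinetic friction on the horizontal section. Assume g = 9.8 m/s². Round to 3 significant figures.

Applying the work–energy principle:
mgh = ½mv² + μ_k m g d
mgh = 4.0075 J; ½mv² = 0.87971 J
W_f = 4.0075 − 0.87971 = 3.128 J
μ_k = W_f/(mg·d) = 3.128/(0.3107 × 19.5) = 0.5163

μ_k = 0.516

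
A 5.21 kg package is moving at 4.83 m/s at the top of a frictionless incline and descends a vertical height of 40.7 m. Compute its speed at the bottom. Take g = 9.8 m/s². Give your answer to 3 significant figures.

v = 28.7 m/s

By conservation of mechanical energy, ½mv₀² + mgh = ½mv²
v² = v₀² + 2gh = (4.83)² + 2(9.8)(40.7) = 821.05
v = √821.05 = 28.65 m/s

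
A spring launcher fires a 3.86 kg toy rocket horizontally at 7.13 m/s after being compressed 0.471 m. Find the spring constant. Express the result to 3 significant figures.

½kx² = ½mv²
k = mv²/x² = (3.86)(7.13)²/(0.471)² = 884.6 N/m

k = 885 N/m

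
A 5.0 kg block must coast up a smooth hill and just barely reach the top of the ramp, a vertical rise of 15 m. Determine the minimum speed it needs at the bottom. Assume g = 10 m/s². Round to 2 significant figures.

v = 17 m/s

At the top it is momentarily at rest, so all KE converts to PE: ½mv² = mgh
v = √(2gh) = √(2 × 10 × 15) = 17.32 m/s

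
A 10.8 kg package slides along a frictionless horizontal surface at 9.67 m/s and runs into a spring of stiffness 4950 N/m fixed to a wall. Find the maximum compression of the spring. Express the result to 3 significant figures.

At max compression the package is momentarily at rest: ½mv² = ½kx²
x = v√(m/k) = 9.67 × √(10.8/4950) = 0.4517 m

x = 0.452 m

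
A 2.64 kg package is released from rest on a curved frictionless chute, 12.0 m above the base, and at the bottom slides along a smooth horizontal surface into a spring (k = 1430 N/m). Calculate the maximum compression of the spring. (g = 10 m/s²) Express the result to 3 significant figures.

x = 0.666 m

Energy conservation (no friction) from release to max compression: mgh = ½kx²
x = √(2mgh/k) = √(2 × 2.64 × 10 × 12.0 / 1430) = 0.6656 m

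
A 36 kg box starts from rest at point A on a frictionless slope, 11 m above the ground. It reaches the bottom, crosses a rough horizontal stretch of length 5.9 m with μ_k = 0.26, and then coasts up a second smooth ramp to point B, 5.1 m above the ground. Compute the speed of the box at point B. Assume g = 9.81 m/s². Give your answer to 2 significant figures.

Energy at A: mgh₁ = (36)(9.81)(11) = 3884.8 J
Friction loss: W_f = μ_k mg d = 541.7 J
At B: ½mv² + mgh₂ = mgh₁ − W_f
½mv² = 3884.8 − 541.7 − 1801.1 = 1541.9 J
v = √(2 × 1541.9/36) = 9.255 m/s

v = 9.3 m/s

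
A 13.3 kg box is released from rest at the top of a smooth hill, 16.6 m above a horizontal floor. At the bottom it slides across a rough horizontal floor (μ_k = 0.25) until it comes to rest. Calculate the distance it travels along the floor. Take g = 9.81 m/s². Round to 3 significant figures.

d = 66.4 m

Energy bookkeeping (friction removes W_f = μ_k N d):
At rest all PE has been dissipated by friction: mgh = μ_k m g d
d = h/μ_k = 16.6/0.25 = 66.40 m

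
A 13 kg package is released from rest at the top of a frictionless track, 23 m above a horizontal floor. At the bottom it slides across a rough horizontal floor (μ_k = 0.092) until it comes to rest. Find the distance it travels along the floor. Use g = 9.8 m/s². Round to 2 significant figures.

d = 250 m

Energy bookkeeping (friction removes W_f = μ_k N d):
At rest all PE has been dissipated by friction: mgh = μ_k m g d
d = h/μ_k = 23/0.092 = 250.0 m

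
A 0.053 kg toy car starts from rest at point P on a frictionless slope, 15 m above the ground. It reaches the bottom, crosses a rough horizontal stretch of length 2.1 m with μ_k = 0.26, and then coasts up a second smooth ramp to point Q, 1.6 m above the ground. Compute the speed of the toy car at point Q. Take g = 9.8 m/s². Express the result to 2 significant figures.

v = 16 m/s

Energy at P: mgh₁ = (0.053)(9.8)(15) = 7.7910 J
Friction loss: W_f = μ_k mg d = 0.2836 J
At Q: ½mv² + mgh₂ = mgh₁ − W_f
½mv² = 7.7910 − 0.2836 − 0.83104 = 6.6764 J
v = √(2 × 6.6764/0.053) = 15.87 m/s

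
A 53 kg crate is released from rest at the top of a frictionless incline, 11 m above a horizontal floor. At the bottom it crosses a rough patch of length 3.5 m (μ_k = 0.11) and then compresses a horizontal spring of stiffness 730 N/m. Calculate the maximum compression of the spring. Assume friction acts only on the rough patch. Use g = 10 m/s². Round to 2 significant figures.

x = 3.9 m

Initial energy: E₁ = mgh = (53)(10)(11) = 5830.0 J
Friction removes W_f = μ_k mg d = (0.11)(53)(10)(3.5) = 204.0 J
Energy reaching the spring: E = 5830.0 − 204.0 = 5625.9 J
At max compression ½kx² = E ⇒ x = √(2E/k) = √(2 × 5625.9/730) = 3.926 m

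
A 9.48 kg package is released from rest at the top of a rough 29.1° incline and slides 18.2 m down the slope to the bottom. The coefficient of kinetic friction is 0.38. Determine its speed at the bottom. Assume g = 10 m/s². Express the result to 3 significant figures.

v = 7.49 m/s

Taking the bottom as reference, mgh = ½mv² + μ_k N L with h = L sinθ, N = mg cosθ:
mgh = mgL sinθ = (9.48)(10)(18.2)sin29.1° = 839.10 J
W_f = μ_k mg cosθ · L = (0.38)(9.48)(10)cos29.1°·18.2 = 572.9 J
½mv² = 839.10 − 572.9 = 266.23 J
v = √(2 × 266.23/9.48) = 7.494 m/s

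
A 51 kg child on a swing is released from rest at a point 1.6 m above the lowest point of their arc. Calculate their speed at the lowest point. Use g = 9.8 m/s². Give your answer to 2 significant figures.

v = 5.6 m/s

Equating total energy at the two states: mgh = ½mv²
v = √(2gh) = √(2 × 9.8 × 1.6) = √31.360 = 5.600 m/s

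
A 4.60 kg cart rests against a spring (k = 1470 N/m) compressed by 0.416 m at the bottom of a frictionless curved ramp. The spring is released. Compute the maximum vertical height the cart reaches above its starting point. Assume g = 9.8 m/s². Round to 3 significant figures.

Energy conservation from release to the highest point: ½kx² = mgh
h = kx²/(2mg) = (1470)(0.416)²/(2 × 4.60 × 9.8) = 2.822 m

h = 2.82 m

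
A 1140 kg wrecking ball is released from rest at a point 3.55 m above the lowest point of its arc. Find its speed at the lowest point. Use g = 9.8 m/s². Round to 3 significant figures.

v = 8.34 m/s

Energy conservation between the two points: mgh = ½mv²
v = √(2gh) = √(2 × 9.8 × 3.55) = √69.580 = 8.341 m/s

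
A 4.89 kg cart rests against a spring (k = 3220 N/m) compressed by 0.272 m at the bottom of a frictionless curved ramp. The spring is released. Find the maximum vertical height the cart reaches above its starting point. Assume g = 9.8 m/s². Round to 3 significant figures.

Energy conservation from release to the highest point: ½kx² = mgh
h = kx²/(2mg) = (3220)(0.272)²/(2 × 4.89 × 9.8) = 2.486 m

h = 2.49 m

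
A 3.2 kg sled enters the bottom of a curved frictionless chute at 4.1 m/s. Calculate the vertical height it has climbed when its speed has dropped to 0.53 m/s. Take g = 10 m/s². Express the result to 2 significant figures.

Energy balance between the two points: ½mv₁² = ½mv₂² + mgh
h = (v₁² − v₂²)/(2g) = (4.1² − 0.53²)/(2 × 10) = 0.8265 m

h = 0.83 m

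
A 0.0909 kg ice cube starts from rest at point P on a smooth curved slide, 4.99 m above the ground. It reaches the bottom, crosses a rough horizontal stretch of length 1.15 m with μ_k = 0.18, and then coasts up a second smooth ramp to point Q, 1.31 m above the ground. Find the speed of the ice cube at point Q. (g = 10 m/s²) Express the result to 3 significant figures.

v = 8.33 m/s

Energy at P: mgh₁ = (0.0909)(10)(4.99) = 4.5359 J
Friction loss: W_f = μ_k mg d = 0.1882 J
At Q: ½mv² + mgh₂ = mgh₁ − W_f
½mv² = 4.5359 − 0.1882 − 1.1908 = 3.1570 J
v = √(2 × 3.1570/0.0909) = 8.334 m/s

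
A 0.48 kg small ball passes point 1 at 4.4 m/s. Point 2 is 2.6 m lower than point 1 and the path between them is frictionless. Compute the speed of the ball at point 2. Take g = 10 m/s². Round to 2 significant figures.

Mechanical energy is conserved (no friction): ½mv₀² + mgh = ½mv²
The mass cancels from both sides.
v² = v₀² + 2gh = (4.4)² + 2(10)(2.6) = 71.360
v = √71.360 = 8.447 m/s

v = 8.4 m/s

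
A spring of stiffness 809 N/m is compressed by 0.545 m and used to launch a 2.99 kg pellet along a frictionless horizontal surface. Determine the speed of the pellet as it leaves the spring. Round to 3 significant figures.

v = 8.96 m/s

Conservation of energy: ½kx² = ½mv²
v = x√(k/m) = 0.545 × √(809/2.99) = 8.965 m/s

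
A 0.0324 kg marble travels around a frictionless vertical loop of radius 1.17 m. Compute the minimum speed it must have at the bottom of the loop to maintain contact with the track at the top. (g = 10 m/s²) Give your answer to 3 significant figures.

At the top: mg = mv_top²/r ⇒ v_top² = gr = 11.70 m²/s²
Energy from bottom to top (height 2r): ½mv_bot² = ½mv_top² + mg(2r)
v_bot² = gr + 4gr = 5gr = 58.50
v_bot = √(5gr) = 7.649 m/s

v = 7.65 m/s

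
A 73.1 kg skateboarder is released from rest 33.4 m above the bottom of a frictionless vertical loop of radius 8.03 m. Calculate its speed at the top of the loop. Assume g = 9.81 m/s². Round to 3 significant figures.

Energy conservation: mgh = ½mv_top² + mg(2r)
v_top² = 2g(h − 2r) = 2(9.81)(33.4 − 16.06) = 340.2
v_top = 18.44 m/s

v = 18.4 m/s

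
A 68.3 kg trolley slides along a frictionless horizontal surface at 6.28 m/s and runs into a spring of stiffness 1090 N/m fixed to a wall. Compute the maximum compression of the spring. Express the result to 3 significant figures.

x = 1.57 m

Conservation of energy between contact and max compression: ½mv² = ½kx²
x = v√(m/k) = 6.28 × √(68.3/1090) = 1.572 m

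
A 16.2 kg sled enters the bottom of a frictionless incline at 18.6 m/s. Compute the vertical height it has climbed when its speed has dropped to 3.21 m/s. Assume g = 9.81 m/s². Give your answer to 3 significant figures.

h = 17.1 m

Energy balance between the two points: ½mv₁² = ½mv₂² + mgh
h = (v₁² − v₂²)/(2g) = (18.6² − 3.21²)/(2 × 9.81) = 17.11 m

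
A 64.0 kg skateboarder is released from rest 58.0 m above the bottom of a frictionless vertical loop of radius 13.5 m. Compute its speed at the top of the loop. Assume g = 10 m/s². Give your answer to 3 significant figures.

Energy conservation: mgh = ½mv_top² + mg(2r)
v_top² = 2g(h − 2r) = 2(10)(58.0 − 27.00) = 620.0
v_top = 24.90 m/s

v = 24.9 m/s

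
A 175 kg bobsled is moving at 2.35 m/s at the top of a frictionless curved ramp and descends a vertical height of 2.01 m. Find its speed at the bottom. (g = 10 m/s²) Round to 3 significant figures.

Mechanical energy is conserved (no friction): ½mv₀² + mgh = ½mv²
v² = v₀² + 2gh = (2.35)² + 2(10)(2.01) = 45.722
v = √45.722 = 6.762 m/s

v = 6.76 m/s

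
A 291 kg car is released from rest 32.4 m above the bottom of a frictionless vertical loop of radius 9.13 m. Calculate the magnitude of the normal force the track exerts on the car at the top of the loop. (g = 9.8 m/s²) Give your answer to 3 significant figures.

N = 5980 N

Energy from release to top (height 2r): mgh = ½mv_top² + mg(2r)
v_top² = 2g(h − 2r) = 2(9.8)(32.4 − 18.26) = 277.14 m²/s²
At the top, both N and weight point toward the centre: N + mg = mv_top²/r
N = m(v_top²/r − g) = 291(277.14/9.13 − 9.8) = 5982 N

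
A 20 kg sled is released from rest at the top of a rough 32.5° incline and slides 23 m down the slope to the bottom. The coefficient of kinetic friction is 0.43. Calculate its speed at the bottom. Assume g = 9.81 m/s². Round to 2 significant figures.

Energy: mgh = ½mv² + W_f, with h = L sinθ and W_f = μ_k (mg cosθ) L
mgh = mgL sinθ = (20)(9.81)(23)sin32.5° = 2424.6 J
W_f = μ_k mg cosθ · L = (0.43)(20)(9.81)cos32.5°·23 = 1637 J
½mv² = 2424.6 − 1637 = 788.09 J
v = √(2 × 788.09/20) = 8.877 m/s

v = 8.9 m/s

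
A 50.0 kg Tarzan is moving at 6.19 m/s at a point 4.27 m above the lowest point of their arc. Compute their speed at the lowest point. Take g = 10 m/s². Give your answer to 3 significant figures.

Energy conservation between the two points: ½mv₀² + mgh = ½mv²
v² = v₀² + 2gh = (6.19)² + 2(10)(4.27) = 123.72
v = √123.72 = 11.12 m/s

v = 11.1 m/s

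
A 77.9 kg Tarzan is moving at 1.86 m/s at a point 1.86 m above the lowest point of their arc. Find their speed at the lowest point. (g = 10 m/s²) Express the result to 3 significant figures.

Energy conservation between the two points: ½mv₀² + mgh = ½mv²
The mass cancels from both sides.
v² = v₀² + 2gh = (1.86)² + 2(10)(1.86) = 40.660
v = √40.660 = 6.376 m/s

v = 6.38 m/s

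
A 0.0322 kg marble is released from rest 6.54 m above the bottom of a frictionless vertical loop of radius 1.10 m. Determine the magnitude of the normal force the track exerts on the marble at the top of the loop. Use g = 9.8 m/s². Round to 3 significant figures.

Energy from release to top (height 2r): mgh = ½mv_top² + mg(2r)
v_top² = 2g(h − 2r) = 2(9.8)(6.54 − 2.200) = 85.064 m²/s²
At the top, both N and weight point toward the centre: N + mg = mv_top²/r
N = m(v_top²/r − g) = 0.0322(85.064/1.10 − 9.8) = 2.174 N

N = 2.17 N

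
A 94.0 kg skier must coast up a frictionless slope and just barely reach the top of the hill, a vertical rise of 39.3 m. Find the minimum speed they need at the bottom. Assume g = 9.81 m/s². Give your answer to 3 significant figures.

At the top they are momentarily at rest, so all KE converts to PE: ½mv² = mgh
v = √(2gh) = √(2 × 9.81 × 39.3) = 27.77 m/s

v = 27.8 m/s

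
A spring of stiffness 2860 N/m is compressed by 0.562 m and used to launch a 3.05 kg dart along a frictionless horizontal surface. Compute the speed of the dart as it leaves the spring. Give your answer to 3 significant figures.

Conservation of energy: ½kx² = ½mv²
v = x√(k/m) = 0.562 × √(2860/3.05) = 17.21 m/s

v = 17.2 m/s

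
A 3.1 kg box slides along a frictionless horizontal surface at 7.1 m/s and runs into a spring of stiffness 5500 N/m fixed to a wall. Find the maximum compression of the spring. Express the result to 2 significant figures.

All KE is stored as spring PE at maximum compression: ½mv² = ½kx²
x = v√(m/k) = 7.1 × √(3.1/5500) = 0.1686 m

x = 0.17 m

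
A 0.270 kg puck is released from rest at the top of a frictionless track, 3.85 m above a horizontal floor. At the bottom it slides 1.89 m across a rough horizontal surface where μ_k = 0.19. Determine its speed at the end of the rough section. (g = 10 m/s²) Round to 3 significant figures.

v = 8.36 m/s

Energy at the top = energy at the end + work done against friction:
mgh = ½mv² + μ_k m g d
W_f = μ_k mg d = (0.19)(0.270)(10)(1.89) = 0.9696 J
½mv² = mgh − W_f = 10.395 − 0.9696 = 9.4254 J
v = √(2 × 9.4254/0.270) = 8.356 m/s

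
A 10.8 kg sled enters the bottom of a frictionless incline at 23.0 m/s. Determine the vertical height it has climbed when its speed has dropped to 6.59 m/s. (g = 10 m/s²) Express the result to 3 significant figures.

Energy balance between the two points: ½mv₁² = ½mv₂² + mgh
h = (v₁² − v₂²)/(2g) = (23.0² − 6.59²)/(2 × 10) = 24.28 m

h = 24.3 m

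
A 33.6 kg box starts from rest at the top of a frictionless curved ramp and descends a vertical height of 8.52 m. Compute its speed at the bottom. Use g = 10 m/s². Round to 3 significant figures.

v = 13.1 m/s

Mechanical energy is conserved (no friction): mgh = ½mv²
v = √(2gh) = √(2 × 10 × 8.52) = √170.40 = 13.05 m/s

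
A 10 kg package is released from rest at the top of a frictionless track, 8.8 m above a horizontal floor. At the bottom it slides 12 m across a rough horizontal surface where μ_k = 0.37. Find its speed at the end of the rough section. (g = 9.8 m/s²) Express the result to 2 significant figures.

v = 9.2 m/s

Applying the work–energy principle:
mgh = ½mv² + μ_k m g d
W_f = μ_k mg d = (0.37)(10)(9.8)(12) = 435.1 J
½mv² = mgh − W_f = 862.40 − 435.1 = 427.28 J
v = √(2 × 427.28/10) = 9.244 m/s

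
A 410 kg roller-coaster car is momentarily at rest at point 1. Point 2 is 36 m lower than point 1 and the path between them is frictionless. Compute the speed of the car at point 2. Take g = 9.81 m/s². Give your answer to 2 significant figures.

v = 27 m/s

By conservation of mechanical energy, mgh = ½mv²
v = √(2gh) = √(2 × 9.81 × 36) = √706.32 = 26.58 m/s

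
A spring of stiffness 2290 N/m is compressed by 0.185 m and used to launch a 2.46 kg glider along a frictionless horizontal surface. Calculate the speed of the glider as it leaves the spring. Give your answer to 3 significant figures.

Spring PE converts entirely to kinetic energy: ½kx² = ½mv²
v = x√(k/m) = 0.185 × √(2290/2.46) = 5.644 m/s

v = 5.64 m/s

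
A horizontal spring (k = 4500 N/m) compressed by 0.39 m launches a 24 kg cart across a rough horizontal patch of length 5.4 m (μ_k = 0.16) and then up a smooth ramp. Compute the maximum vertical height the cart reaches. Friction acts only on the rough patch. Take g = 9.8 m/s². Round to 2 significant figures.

h = 0.59 m

Spring energy: E₀ = ½kx² = ½(4500)(0.39)² = 342.23 J
Friction: W_f = μ_k mg d = (0.16)(24)(9.8)(5.4) = 203.2 J
Energy at base of ramp: E = 342.23 − 203.2 = 139.01 J
At max height all remaining energy is PE: mgh = E ⇒ h = E/(mg) = 139.01/(24 × 9.8) = 0.5910 m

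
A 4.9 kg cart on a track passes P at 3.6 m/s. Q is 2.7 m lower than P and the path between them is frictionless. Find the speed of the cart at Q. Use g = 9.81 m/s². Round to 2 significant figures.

v = 8.1 m/s

Mechanical energy is conserved (no friction): ½mv₀² + mgh = ½mv²
The mass cancels from both sides.
v² = v₀² + 2gh = (3.6)² + 2(9.81)(2.7) = 65.934
v = √65.934 = 8.120 m/s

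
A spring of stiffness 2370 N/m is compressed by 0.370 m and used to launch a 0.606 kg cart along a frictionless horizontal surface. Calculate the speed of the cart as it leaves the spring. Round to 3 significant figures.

Conservation of energy: ½kx² = ½mv²
v = x√(k/m) = 0.370 × √(2370/0.606) = 23.14 m/s

v = 23.1 m/s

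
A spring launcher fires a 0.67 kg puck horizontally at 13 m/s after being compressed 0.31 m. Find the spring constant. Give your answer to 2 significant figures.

k = 1200 N/m

Energy stored in the spring equals the launch KE: ½kx² = ½mv²
k = mv²/x² = (0.67)(13)²/(0.31)² = 1178 N/m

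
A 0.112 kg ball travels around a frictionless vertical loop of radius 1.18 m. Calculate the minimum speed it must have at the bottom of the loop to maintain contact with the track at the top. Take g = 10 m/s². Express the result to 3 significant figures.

At the top: mg = mv_top²/r ⇒ v_top² = gr = 11.80 m²/s²
Energy from bottom to top (height 2r): ½mv_bot² = ½mv_top² + mg(2r)
v_bot² = gr + 4gr = 5gr = 59.00
v_bot = √(5gr) = 7.681 m/s

v = 7.68 m/s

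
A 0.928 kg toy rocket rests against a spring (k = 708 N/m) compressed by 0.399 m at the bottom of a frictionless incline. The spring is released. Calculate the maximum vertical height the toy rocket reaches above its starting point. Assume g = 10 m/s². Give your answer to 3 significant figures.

Energy conservation from release to the highest point: ½kx² = mgh
h = kx²/(2mg) = (708)(0.399)²/(2 × 0.928 × 10) = 6.073 m

h = 6.07 m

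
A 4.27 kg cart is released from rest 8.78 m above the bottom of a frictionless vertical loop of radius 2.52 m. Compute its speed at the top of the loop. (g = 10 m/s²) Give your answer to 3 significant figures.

Energy conservation: mgh = ½mv_top² + mg(2r)
v_top² = 2g(h − 2r) = 2(10)(8.78 − 5.040) = 74.80
v_top = 8.649 m/s

v = 8.65 m/s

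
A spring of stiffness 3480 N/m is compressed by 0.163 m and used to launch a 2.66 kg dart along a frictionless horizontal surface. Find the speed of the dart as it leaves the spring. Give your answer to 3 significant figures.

The dart leaves the spring when the spring is at natural length, so ½kx² = ½mv²
v = x√(k/m) = 0.163 × √(3480/2.66) = 5.896 m/s

v = 5.90 m/s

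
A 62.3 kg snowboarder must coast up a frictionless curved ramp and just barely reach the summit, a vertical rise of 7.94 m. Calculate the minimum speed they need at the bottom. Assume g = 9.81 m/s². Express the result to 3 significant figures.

v = 12.5 m/s

At the top they are momentarily at rest, so all KE converts to PE: ½mv² = mgh
v = √(2gh) = √(2 × 9.81 × 7.94) = 12.48 m/s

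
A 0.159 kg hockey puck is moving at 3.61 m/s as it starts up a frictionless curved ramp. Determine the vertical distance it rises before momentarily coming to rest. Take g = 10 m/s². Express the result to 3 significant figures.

Setting KE at the bottom equal to PE gained: ½mv² = mgh
h = v²/(2g) = 3.61²/(2 × 10) = 0.6516 m

h = 0.652 m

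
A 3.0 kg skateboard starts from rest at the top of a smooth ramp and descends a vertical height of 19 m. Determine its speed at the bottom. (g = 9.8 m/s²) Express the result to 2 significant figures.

v = 19 m/s

Mechanical energy is conserved (no friction): mgh = ½mv²
v = √(2gh) = √(2 × 9.8 × 19) = √372.40 = 19.30 m/s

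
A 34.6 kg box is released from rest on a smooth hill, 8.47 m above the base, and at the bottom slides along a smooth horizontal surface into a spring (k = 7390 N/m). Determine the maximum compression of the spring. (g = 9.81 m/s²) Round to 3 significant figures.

x = 0.882 m

Gravitational PE at the top equals spring PE at max compression: mgh = ½kx²
x = √(2mgh/k) = √(2 × 34.6 × 9.81 × 8.47 / 7390) = 0.8821 m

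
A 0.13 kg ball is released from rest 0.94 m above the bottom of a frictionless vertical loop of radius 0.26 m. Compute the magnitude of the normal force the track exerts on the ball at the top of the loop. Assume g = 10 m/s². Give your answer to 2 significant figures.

Energy from release to top (height 2r): mgh = ½mv_top² + mg(2r)
v_top² = 2g(h − 2r) = 2(10)(0.94 − 0.5200) = 8.4000 m²/s²
At the top, both N and weight point toward the centre: N + mg = mv_top²/r
N = m(v_top²/r − g) = 0.13(8.4000/0.26 − 10) = 2.900 N

N = 2.9 N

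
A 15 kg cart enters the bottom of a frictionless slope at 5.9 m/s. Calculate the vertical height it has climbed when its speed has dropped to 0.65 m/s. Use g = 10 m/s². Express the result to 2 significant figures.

Energy balance between the two points: ½mv₁² = ½mv₂² + mgh
h = (v₁² − v₂²)/(2g) = (5.9² − 0.65²)/(2 × 10) = 1.719 m

h = 1.7 m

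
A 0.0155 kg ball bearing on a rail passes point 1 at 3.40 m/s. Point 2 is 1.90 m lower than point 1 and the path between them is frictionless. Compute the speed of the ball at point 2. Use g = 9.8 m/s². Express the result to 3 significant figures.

v = 6.99 m/s

Energy conservation between the two points: ½mv₀² + mgh = ½mv²
v² = v₀² + 2gh = (3.40)² + 2(9.8)(1.90) = 48.800
v = √48.800 = 6.986 m/s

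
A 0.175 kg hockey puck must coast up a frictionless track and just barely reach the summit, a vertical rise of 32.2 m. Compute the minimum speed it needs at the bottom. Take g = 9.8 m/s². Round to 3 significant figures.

v = 25.1 m/s

At the top it is momentarily at rest, so all KE converts to PE: ½mv² = mgh
v = √(2gh) = √(2 × 9.8 × 32.2) = 25.12 m/s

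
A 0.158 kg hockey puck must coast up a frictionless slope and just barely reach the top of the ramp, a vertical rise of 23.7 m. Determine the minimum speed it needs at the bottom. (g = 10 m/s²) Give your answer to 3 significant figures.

v = 21.8 m/s

At the top it is momentarily at rest, so all KE converts to PE: ½mv² = mgh
v = √(2gh) = √(2 × 10 × 23.7) = 21.77 m/s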